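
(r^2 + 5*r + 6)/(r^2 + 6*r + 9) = (r + 2)/(r + 3)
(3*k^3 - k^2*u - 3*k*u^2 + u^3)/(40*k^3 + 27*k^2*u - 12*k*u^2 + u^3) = (3*k^2 - 4*k*u + u^2)/(40*k^2 - 13*k*u + u^2)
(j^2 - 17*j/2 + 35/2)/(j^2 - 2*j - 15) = (j - 7/2)/(j + 3)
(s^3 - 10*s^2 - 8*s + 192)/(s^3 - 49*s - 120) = (s^2 - 2*s - 24)/(s^2 + 8*s + 15)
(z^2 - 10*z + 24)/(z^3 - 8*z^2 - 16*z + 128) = (z - 6)/(z^2 - 4*z - 32)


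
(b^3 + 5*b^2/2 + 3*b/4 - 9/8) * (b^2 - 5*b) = b^5 - 5*b^4/2 - 47*b^3/4 - 39*b^2/8 + 45*b/8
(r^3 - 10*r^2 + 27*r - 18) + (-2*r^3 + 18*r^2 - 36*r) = -r^3 + 8*r^2 - 9*r - 18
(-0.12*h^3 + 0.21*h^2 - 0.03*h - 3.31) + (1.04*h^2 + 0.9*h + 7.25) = -0.12*h^3 + 1.25*h^2 + 0.87*h + 3.94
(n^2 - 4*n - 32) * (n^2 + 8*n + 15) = n^4 + 4*n^3 - 49*n^2 - 316*n - 480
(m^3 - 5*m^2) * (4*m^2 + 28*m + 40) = 4*m^5 + 8*m^4 - 100*m^3 - 200*m^2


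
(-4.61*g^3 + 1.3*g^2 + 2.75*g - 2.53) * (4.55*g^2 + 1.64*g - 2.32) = -20.9755*g^5 - 1.6454*g^4 + 25.3397*g^3 - 10.0175*g^2 - 10.5292*g + 5.8696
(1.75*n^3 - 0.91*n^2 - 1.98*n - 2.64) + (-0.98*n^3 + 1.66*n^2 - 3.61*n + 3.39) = 0.77*n^3 + 0.75*n^2 - 5.59*n + 0.75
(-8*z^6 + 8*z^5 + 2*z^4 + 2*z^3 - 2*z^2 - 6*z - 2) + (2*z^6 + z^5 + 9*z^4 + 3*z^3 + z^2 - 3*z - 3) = -6*z^6 + 9*z^5 + 11*z^4 + 5*z^3 - z^2 - 9*z - 5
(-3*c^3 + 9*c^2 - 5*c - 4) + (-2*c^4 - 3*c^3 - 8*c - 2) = -2*c^4 - 6*c^3 + 9*c^2 - 13*c - 6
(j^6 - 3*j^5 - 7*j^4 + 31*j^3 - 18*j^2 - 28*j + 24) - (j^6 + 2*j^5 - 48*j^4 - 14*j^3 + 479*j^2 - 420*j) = -5*j^5 + 41*j^4 + 45*j^3 - 497*j^2 + 392*j + 24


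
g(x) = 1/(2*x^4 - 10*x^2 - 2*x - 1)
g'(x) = (-8*x^3 + 20*x + 2)/(2*x^4 - 10*x^2 - 2*x - 1)^2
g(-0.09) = -1.11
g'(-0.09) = 0.25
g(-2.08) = -0.37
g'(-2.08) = 4.55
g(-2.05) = -0.28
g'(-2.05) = 2.30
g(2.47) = 0.13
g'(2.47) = -1.23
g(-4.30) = 0.00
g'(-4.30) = 0.00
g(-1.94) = -0.16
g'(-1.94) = 0.52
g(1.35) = -0.07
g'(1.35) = 0.04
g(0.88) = -0.11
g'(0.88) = 0.16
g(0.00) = -1.00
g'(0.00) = 2.00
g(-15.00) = 0.00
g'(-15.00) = 0.00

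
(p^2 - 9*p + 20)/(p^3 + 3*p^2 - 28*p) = (p - 5)/(p*(p + 7))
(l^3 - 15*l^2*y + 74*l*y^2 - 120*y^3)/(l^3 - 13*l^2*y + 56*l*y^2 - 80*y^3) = (-l + 6*y)/(-l + 4*y)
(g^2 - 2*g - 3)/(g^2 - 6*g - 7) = (g - 3)/(g - 7)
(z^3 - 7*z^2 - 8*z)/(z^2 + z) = z - 8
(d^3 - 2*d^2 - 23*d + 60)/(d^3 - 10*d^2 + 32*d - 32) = (d^2 + 2*d - 15)/(d^2 - 6*d + 8)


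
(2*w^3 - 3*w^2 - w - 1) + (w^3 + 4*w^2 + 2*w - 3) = 3*w^3 + w^2 + w - 4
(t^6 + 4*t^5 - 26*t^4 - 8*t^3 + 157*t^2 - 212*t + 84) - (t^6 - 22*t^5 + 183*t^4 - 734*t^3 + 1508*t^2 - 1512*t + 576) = 26*t^5 - 209*t^4 + 726*t^3 - 1351*t^2 + 1300*t - 492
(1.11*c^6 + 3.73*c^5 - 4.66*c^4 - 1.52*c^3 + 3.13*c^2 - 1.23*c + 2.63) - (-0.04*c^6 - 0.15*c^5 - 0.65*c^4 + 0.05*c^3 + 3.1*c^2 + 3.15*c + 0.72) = 1.15*c^6 + 3.88*c^5 - 4.01*c^4 - 1.57*c^3 + 0.0299999999999998*c^2 - 4.38*c + 1.91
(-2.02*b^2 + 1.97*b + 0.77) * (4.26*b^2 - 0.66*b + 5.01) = -8.6052*b^4 + 9.7254*b^3 - 8.1402*b^2 + 9.3615*b + 3.8577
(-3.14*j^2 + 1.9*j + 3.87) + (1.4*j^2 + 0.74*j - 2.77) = -1.74*j^2 + 2.64*j + 1.1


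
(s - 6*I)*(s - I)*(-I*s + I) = -I*s^3 - 7*s^2 + I*s^2 + 7*s + 6*I*s - 6*I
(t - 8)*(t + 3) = t^2 - 5*t - 24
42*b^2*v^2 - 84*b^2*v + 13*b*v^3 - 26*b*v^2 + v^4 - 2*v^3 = v*(6*b + v)*(7*b + v)*(v - 2)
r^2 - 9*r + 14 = (r - 7)*(r - 2)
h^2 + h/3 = h*(h + 1/3)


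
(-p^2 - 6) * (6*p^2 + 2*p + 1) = -6*p^4 - 2*p^3 - 37*p^2 - 12*p - 6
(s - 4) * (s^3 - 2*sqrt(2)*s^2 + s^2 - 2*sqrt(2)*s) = s^4 - 3*s^3 - 2*sqrt(2)*s^3 - 4*s^2 + 6*sqrt(2)*s^2 + 8*sqrt(2)*s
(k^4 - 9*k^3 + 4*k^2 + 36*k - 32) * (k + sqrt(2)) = k^5 - 9*k^4 + sqrt(2)*k^4 - 9*sqrt(2)*k^3 + 4*k^3 + 4*sqrt(2)*k^2 + 36*k^2 - 32*k + 36*sqrt(2)*k - 32*sqrt(2)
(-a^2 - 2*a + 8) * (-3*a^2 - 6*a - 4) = 3*a^4 + 12*a^3 - 8*a^2 - 40*a - 32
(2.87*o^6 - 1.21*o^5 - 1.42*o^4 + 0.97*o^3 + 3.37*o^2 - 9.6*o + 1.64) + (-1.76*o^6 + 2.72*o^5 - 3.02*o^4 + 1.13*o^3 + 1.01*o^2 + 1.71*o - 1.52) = 1.11*o^6 + 1.51*o^5 - 4.44*o^4 + 2.1*o^3 + 4.38*o^2 - 7.89*o + 0.12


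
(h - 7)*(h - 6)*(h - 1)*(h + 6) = h^4 - 8*h^3 - 29*h^2 + 288*h - 252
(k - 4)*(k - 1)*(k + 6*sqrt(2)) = k^3 - 5*k^2 + 6*sqrt(2)*k^2 - 30*sqrt(2)*k + 4*k + 24*sqrt(2)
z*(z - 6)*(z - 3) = z^3 - 9*z^2 + 18*z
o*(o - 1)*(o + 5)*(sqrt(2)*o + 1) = sqrt(2)*o^4 + o^3 + 4*sqrt(2)*o^3 - 5*sqrt(2)*o^2 + 4*o^2 - 5*o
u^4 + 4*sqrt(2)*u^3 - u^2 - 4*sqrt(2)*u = u*(u - 1)*(u + 1)*(u + 4*sqrt(2))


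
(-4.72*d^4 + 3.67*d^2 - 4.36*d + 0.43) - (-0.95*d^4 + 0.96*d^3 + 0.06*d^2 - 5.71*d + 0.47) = -3.77*d^4 - 0.96*d^3 + 3.61*d^2 + 1.35*d - 0.04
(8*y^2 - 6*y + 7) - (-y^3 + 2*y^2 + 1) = y^3 + 6*y^2 - 6*y + 6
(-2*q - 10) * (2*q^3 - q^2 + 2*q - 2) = -4*q^4 - 18*q^3 + 6*q^2 - 16*q + 20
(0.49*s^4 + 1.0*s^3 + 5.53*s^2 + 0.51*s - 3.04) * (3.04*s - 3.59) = 1.4896*s^5 + 1.2809*s^4 + 13.2212*s^3 - 18.3023*s^2 - 11.0725*s + 10.9136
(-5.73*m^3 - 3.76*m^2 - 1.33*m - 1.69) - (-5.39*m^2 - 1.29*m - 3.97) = -5.73*m^3 + 1.63*m^2 - 0.04*m + 2.28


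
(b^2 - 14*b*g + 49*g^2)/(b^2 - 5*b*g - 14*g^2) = (b - 7*g)/(b + 2*g)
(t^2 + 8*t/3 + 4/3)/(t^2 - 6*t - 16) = (t + 2/3)/(t - 8)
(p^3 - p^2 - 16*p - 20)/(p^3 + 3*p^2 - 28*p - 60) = (p + 2)/(p + 6)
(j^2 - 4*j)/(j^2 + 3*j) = (j - 4)/(j + 3)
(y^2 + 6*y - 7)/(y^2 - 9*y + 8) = (y + 7)/(y - 8)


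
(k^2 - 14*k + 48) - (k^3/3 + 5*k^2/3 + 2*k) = -k^3/3 - 2*k^2/3 - 16*k + 48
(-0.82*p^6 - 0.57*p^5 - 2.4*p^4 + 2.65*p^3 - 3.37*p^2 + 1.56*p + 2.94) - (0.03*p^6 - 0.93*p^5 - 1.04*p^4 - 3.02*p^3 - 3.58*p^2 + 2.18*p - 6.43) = -0.85*p^6 + 0.36*p^5 - 1.36*p^4 + 5.67*p^3 + 0.21*p^2 - 0.62*p + 9.37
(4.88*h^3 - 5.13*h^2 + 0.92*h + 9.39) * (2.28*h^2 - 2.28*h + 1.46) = 11.1264*h^5 - 22.8228*h^4 + 20.9188*h^3 + 11.8218*h^2 - 20.066*h + 13.7094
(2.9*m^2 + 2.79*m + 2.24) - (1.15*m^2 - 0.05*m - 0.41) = 1.75*m^2 + 2.84*m + 2.65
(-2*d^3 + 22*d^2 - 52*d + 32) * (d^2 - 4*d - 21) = -2*d^5 + 30*d^4 - 98*d^3 - 222*d^2 + 964*d - 672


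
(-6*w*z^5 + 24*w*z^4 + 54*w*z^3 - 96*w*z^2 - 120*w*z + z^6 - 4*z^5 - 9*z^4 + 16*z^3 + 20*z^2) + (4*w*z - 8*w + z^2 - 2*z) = -6*w*z^5 + 24*w*z^4 + 54*w*z^3 - 96*w*z^2 - 116*w*z - 8*w + z^6 - 4*z^5 - 9*z^4 + 16*z^3 + 21*z^2 - 2*z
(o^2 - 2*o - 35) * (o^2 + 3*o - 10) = o^4 + o^3 - 51*o^2 - 85*o + 350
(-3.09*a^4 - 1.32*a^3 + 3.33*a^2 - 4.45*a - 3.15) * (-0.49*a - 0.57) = 1.5141*a^5 + 2.4081*a^4 - 0.8793*a^3 + 0.2824*a^2 + 4.08*a + 1.7955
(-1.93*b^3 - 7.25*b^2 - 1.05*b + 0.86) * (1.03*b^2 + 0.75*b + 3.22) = -1.9879*b^5 - 8.915*b^4 - 12.7336*b^3 - 23.2467*b^2 - 2.736*b + 2.7692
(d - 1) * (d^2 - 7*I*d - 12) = d^3 - d^2 - 7*I*d^2 - 12*d + 7*I*d + 12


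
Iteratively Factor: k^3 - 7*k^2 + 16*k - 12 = (k - 3)*(k^2 - 4*k + 4) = (k - 3)*(k - 2)*(k - 2)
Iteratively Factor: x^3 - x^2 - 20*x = (x)*(x^2 - x - 20) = x*(x + 4)*(x - 5)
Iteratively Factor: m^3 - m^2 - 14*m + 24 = (m - 3)*(m^2 + 2*m - 8) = (m - 3)*(m + 4)*(m - 2)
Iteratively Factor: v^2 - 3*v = (v)*(v - 3)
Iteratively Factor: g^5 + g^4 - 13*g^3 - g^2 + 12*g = (g + 4)*(g^4 - 3*g^3 - g^2 + 3*g) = g*(g + 4)*(g^3 - 3*g^2 - g + 3) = g*(g - 1)*(g + 4)*(g^2 - 2*g - 3) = g*(g - 1)*(g + 1)*(g + 4)*(g - 3)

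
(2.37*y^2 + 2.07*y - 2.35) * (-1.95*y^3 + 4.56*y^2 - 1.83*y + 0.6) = -4.6215*y^5 + 6.7707*y^4 + 9.6846*y^3 - 13.0821*y^2 + 5.5425*y - 1.41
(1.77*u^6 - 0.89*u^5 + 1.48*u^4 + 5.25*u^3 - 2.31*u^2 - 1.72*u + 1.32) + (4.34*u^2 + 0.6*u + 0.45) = 1.77*u^6 - 0.89*u^5 + 1.48*u^4 + 5.25*u^3 + 2.03*u^2 - 1.12*u + 1.77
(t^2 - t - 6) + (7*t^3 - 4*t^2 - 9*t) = 7*t^3 - 3*t^2 - 10*t - 6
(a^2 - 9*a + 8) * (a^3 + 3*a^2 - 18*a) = a^5 - 6*a^4 - 37*a^3 + 186*a^2 - 144*a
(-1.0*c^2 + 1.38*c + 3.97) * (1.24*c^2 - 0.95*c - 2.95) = -1.24*c^4 + 2.6612*c^3 + 6.5618*c^2 - 7.8425*c - 11.7115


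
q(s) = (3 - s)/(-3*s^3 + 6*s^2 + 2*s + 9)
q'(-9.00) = 0.00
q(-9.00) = 0.00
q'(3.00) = 0.08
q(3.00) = 0.00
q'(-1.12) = 0.22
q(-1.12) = 0.22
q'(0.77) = -0.16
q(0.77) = 0.18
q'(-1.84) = 0.10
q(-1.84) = 0.11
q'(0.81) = -0.15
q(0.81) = 0.17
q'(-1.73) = 0.12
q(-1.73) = 0.12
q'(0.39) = -0.22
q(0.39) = 0.25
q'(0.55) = -0.20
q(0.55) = 0.21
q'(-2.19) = 0.07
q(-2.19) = 0.08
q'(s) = (3 - s)*(9*s^2 - 12*s - 2)/(-3*s^3 + 6*s^2 + 2*s + 9)^2 - 1/(-3*s^3 + 6*s^2 + 2*s + 9)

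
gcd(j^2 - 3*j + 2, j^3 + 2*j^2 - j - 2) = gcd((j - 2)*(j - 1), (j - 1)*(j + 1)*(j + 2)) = j - 1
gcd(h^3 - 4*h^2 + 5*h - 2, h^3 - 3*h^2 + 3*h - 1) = h^2 - 2*h + 1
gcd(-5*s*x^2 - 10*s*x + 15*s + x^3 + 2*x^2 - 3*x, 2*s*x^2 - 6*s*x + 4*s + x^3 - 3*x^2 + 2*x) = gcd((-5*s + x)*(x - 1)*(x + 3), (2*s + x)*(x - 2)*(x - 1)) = x - 1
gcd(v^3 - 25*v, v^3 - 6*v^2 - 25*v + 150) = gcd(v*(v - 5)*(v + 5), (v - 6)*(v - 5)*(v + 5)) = v^2 - 25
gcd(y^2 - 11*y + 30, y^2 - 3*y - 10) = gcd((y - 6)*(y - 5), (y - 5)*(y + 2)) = y - 5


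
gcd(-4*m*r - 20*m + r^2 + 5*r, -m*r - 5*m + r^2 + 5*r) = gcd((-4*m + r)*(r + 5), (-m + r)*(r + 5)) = r + 5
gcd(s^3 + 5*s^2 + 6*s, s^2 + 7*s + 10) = s + 2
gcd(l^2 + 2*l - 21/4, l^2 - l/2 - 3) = 1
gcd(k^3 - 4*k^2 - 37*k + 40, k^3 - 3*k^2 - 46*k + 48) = k^2 - 9*k + 8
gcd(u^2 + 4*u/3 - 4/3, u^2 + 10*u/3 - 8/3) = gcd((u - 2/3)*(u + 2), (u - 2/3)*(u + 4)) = u - 2/3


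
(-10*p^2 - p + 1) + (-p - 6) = -10*p^2 - 2*p - 5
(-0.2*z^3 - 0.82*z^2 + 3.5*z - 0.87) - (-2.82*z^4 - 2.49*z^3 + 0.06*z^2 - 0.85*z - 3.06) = 2.82*z^4 + 2.29*z^3 - 0.88*z^2 + 4.35*z + 2.19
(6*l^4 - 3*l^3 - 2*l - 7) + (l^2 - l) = 6*l^4 - 3*l^3 + l^2 - 3*l - 7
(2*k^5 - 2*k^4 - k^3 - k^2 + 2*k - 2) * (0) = 0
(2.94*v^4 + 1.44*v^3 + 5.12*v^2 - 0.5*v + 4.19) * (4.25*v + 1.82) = 12.495*v^5 + 11.4708*v^4 + 24.3808*v^3 + 7.1934*v^2 + 16.8975*v + 7.6258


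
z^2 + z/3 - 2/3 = (z - 2/3)*(z + 1)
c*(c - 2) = c^2 - 2*c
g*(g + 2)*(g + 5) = g^3 + 7*g^2 + 10*g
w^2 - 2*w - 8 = (w - 4)*(w + 2)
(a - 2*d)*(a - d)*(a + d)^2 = a^4 - a^3*d - 3*a^2*d^2 + a*d^3 + 2*d^4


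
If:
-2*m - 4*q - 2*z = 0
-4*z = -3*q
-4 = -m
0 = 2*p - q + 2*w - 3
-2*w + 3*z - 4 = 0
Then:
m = 4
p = 97/22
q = -16/11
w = -40/11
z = -12/11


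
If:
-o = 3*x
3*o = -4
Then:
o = -4/3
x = 4/9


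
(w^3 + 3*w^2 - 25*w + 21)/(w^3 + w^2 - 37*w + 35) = (w - 3)/(w - 5)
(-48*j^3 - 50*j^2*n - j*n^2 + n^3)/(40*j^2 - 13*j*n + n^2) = (-6*j^2 - 7*j*n - n^2)/(5*j - n)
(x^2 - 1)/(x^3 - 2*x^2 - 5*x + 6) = (x + 1)/(x^2 - x - 6)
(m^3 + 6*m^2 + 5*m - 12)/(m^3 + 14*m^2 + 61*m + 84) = (m - 1)/(m + 7)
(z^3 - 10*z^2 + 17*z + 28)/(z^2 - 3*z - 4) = z - 7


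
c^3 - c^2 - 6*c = c*(c - 3)*(c + 2)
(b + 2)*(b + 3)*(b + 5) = b^3 + 10*b^2 + 31*b + 30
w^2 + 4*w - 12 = (w - 2)*(w + 6)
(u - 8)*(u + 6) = u^2 - 2*u - 48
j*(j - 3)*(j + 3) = j^3 - 9*j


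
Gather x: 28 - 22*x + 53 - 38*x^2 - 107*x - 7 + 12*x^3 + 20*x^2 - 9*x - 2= 12*x^3 - 18*x^2 - 138*x + 72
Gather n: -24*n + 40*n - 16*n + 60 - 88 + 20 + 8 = 0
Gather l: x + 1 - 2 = x - 1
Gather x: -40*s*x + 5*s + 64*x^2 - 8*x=5*s + 64*x^2 + x*(-40*s - 8)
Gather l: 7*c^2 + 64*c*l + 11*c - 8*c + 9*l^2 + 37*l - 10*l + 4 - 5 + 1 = 7*c^2 + 3*c + 9*l^2 + l*(64*c + 27)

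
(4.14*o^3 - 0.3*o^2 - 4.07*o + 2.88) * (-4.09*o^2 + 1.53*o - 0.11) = -16.9326*o^5 + 7.5612*o^4 + 15.7319*o^3 - 17.9733*o^2 + 4.8541*o - 0.3168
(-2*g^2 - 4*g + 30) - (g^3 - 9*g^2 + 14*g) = -g^3 + 7*g^2 - 18*g + 30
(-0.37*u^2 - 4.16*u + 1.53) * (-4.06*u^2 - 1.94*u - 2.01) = 1.5022*u^4 + 17.6074*u^3 + 2.6023*u^2 + 5.3934*u - 3.0753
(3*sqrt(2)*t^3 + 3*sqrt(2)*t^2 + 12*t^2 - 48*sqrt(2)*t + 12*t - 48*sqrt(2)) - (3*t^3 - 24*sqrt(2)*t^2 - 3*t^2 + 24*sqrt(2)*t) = -3*t^3 + 3*sqrt(2)*t^3 + 15*t^2 + 27*sqrt(2)*t^2 - 72*sqrt(2)*t + 12*t - 48*sqrt(2)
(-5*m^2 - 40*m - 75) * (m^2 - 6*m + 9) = -5*m^4 - 10*m^3 + 120*m^2 + 90*m - 675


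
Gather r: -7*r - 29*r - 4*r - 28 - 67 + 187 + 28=120 - 40*r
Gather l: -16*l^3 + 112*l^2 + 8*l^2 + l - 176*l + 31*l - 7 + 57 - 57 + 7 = -16*l^3 + 120*l^2 - 144*l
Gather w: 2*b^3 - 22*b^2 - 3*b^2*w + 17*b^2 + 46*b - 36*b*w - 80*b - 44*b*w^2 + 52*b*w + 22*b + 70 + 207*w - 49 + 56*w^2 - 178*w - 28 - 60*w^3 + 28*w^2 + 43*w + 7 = 2*b^3 - 5*b^2 - 12*b - 60*w^3 + w^2*(84 - 44*b) + w*(-3*b^2 + 16*b + 72)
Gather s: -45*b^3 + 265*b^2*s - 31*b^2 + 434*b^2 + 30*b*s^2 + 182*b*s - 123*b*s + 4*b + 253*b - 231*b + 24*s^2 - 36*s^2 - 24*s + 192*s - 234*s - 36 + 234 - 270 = -45*b^3 + 403*b^2 + 26*b + s^2*(30*b - 12) + s*(265*b^2 + 59*b - 66) - 72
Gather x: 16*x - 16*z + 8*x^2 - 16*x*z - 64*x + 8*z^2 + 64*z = 8*x^2 + x*(-16*z - 48) + 8*z^2 + 48*z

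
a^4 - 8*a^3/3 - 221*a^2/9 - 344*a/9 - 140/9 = (a - 7)*(a + 2/3)*(a + 5/3)*(a + 2)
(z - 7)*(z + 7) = z^2 - 49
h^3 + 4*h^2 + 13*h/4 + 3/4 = (h + 1/2)^2*(h + 3)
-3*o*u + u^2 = u*(-3*o + u)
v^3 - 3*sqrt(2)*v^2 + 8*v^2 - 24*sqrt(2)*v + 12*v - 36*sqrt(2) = (v + 2)*(v + 6)*(v - 3*sqrt(2))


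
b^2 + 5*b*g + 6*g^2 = (b + 2*g)*(b + 3*g)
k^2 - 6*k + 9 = (k - 3)^2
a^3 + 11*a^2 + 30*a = a*(a + 5)*(a + 6)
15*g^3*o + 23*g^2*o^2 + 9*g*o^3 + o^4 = o*(g + o)*(3*g + o)*(5*g + o)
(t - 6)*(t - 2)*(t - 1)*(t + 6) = t^4 - 3*t^3 - 34*t^2 + 108*t - 72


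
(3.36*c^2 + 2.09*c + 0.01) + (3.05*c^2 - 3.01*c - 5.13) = 6.41*c^2 - 0.92*c - 5.12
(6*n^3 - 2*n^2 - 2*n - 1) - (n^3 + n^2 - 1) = 5*n^3 - 3*n^2 - 2*n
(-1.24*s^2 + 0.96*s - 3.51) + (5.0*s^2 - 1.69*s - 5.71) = 3.76*s^2 - 0.73*s - 9.22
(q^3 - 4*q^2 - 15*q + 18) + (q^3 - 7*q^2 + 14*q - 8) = 2*q^3 - 11*q^2 - q + 10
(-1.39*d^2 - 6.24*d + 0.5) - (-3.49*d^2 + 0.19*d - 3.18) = 2.1*d^2 - 6.43*d + 3.68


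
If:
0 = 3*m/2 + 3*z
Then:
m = -2*z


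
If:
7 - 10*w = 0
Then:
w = 7/10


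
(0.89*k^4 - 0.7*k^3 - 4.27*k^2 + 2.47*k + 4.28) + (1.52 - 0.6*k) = 0.89*k^4 - 0.7*k^3 - 4.27*k^2 + 1.87*k + 5.8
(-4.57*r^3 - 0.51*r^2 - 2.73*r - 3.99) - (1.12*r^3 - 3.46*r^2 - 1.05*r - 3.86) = -5.69*r^3 + 2.95*r^2 - 1.68*r - 0.13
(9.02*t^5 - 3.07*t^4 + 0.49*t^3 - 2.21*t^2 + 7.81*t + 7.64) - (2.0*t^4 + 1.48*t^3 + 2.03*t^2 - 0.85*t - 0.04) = 9.02*t^5 - 5.07*t^4 - 0.99*t^3 - 4.24*t^2 + 8.66*t + 7.68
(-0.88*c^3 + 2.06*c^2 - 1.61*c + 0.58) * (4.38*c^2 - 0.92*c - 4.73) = -3.8544*c^5 + 9.8324*c^4 - 4.7846*c^3 - 5.7222*c^2 + 7.0817*c - 2.7434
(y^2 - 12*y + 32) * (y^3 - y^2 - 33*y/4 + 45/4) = y^5 - 13*y^4 + 143*y^3/4 + 313*y^2/4 - 399*y + 360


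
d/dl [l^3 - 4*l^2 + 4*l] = 3*l^2 - 8*l + 4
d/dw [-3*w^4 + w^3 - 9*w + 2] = -12*w^3 + 3*w^2 - 9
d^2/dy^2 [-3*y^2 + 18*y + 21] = -6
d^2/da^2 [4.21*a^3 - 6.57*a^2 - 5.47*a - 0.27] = 25.26*a - 13.14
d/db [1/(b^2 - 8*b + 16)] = 2*(4 - b)/(b^2 - 8*b + 16)^2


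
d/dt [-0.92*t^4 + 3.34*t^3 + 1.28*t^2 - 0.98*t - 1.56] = -3.68*t^3 + 10.02*t^2 + 2.56*t - 0.98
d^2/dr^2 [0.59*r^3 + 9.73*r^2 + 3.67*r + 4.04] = 3.54*r + 19.46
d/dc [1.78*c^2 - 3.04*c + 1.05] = 3.56*c - 3.04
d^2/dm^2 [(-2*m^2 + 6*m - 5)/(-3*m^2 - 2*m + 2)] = 2*(-66*m^3 + 171*m^2 - 18*m + 34)/(27*m^6 + 54*m^5 - 18*m^4 - 64*m^3 + 12*m^2 + 24*m - 8)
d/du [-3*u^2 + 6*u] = 6 - 6*u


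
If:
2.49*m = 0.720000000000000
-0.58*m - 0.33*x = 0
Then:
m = 0.29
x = -0.51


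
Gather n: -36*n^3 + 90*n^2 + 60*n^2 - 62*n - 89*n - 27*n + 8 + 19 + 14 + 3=-36*n^3 + 150*n^2 - 178*n + 44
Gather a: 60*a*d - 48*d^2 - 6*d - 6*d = 60*a*d - 48*d^2 - 12*d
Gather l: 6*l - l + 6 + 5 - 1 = 5*l + 10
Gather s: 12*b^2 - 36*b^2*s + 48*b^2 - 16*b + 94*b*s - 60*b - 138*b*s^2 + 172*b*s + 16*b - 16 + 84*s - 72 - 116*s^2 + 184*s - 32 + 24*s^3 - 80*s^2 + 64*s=60*b^2 - 60*b + 24*s^3 + s^2*(-138*b - 196) + s*(-36*b^2 + 266*b + 332) - 120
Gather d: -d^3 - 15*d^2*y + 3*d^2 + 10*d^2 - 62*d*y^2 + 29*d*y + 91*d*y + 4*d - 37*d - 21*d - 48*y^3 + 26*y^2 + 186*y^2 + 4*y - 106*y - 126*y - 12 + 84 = -d^3 + d^2*(13 - 15*y) + d*(-62*y^2 + 120*y - 54) - 48*y^3 + 212*y^2 - 228*y + 72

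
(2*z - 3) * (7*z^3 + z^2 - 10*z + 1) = 14*z^4 - 19*z^3 - 23*z^2 + 32*z - 3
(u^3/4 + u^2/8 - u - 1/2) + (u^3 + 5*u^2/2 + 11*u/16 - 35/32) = 5*u^3/4 + 21*u^2/8 - 5*u/16 - 51/32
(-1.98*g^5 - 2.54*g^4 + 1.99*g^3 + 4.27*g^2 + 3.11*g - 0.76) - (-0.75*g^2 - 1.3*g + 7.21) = -1.98*g^5 - 2.54*g^4 + 1.99*g^3 + 5.02*g^2 + 4.41*g - 7.97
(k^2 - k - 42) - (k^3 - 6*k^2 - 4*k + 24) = -k^3 + 7*k^2 + 3*k - 66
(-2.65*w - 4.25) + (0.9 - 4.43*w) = -7.08*w - 3.35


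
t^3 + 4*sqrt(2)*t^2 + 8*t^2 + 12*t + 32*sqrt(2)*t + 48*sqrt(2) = (t + 2)*(t + 6)*(t + 4*sqrt(2))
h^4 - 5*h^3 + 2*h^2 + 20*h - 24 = (h - 3)*(h - 2)^2*(h + 2)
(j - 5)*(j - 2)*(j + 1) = j^3 - 6*j^2 + 3*j + 10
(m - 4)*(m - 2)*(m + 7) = m^3 + m^2 - 34*m + 56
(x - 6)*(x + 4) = x^2 - 2*x - 24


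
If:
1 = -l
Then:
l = -1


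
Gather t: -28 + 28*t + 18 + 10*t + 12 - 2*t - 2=36*t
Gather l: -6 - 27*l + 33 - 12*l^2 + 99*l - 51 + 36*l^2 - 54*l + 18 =24*l^2 + 18*l - 6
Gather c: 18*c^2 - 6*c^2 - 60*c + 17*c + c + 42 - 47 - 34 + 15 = 12*c^2 - 42*c - 24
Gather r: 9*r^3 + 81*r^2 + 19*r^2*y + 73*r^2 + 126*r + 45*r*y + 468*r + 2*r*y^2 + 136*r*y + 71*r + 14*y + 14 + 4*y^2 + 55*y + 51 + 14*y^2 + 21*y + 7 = 9*r^3 + r^2*(19*y + 154) + r*(2*y^2 + 181*y + 665) + 18*y^2 + 90*y + 72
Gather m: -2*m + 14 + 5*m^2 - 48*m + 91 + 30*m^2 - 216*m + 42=35*m^2 - 266*m + 147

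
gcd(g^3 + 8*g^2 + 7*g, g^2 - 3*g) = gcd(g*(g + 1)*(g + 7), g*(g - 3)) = g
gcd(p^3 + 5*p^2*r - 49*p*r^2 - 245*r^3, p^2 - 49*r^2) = p^2 - 49*r^2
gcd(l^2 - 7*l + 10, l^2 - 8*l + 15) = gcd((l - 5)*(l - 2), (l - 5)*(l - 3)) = l - 5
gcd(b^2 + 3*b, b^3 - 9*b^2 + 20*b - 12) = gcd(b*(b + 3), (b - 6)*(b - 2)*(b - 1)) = 1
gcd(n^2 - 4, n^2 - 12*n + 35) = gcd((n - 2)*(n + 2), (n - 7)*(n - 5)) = 1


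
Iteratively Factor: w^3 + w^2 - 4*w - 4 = (w + 2)*(w^2 - w - 2) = (w + 1)*(w + 2)*(w - 2)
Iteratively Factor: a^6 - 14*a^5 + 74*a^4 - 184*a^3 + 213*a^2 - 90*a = (a - 3)*(a^5 - 11*a^4 + 41*a^3 - 61*a^2 + 30*a) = (a - 3)*(a - 2)*(a^4 - 9*a^3 + 23*a^2 - 15*a) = (a - 3)^2*(a - 2)*(a^3 - 6*a^2 + 5*a) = a*(a - 3)^2*(a - 2)*(a^2 - 6*a + 5) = a*(a - 5)*(a - 3)^2*(a - 2)*(a - 1)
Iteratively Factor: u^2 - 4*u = (u - 4)*(u)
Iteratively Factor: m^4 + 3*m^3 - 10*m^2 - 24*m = (m)*(m^3 + 3*m^2 - 10*m - 24) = m*(m - 3)*(m^2 + 6*m + 8) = m*(m - 3)*(m + 4)*(m + 2)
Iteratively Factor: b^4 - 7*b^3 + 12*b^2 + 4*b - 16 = (b - 2)*(b^3 - 5*b^2 + 2*b + 8) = (b - 4)*(b - 2)*(b^2 - b - 2) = (b - 4)*(b - 2)*(b + 1)*(b - 2)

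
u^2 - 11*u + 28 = (u - 7)*(u - 4)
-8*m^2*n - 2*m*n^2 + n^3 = n*(-4*m + n)*(2*m + n)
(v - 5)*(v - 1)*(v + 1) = v^3 - 5*v^2 - v + 5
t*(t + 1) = t^2 + t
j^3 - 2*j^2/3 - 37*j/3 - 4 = (j - 4)*(j + 1/3)*(j + 3)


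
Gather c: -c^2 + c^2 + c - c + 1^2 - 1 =0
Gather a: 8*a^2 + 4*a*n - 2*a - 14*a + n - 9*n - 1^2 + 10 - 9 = 8*a^2 + a*(4*n - 16) - 8*n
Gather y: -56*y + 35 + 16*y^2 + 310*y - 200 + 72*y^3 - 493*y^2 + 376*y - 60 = 72*y^3 - 477*y^2 + 630*y - 225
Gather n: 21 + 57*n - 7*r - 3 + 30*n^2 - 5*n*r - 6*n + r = 30*n^2 + n*(51 - 5*r) - 6*r + 18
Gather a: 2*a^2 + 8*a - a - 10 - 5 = 2*a^2 + 7*a - 15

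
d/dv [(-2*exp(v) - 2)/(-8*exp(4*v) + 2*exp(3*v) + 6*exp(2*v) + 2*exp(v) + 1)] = (-48*exp(4*v) - 56*exp(3*v) + 24*exp(2*v) + 24*exp(v) + 2)*exp(v)/(64*exp(8*v) - 32*exp(7*v) - 92*exp(6*v) - 8*exp(5*v) + 28*exp(4*v) + 28*exp(3*v) + 16*exp(2*v) + 4*exp(v) + 1)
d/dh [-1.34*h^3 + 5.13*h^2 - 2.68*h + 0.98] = -4.02*h^2 + 10.26*h - 2.68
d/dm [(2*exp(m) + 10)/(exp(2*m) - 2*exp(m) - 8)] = 2*(2*(1 - exp(m))*(exp(m) + 5) + exp(2*m) - 2*exp(m) - 8)*exp(m)/(-exp(2*m) + 2*exp(m) + 8)^2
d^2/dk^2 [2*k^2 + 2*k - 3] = 4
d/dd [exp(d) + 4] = exp(d)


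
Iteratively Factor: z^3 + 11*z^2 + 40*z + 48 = (z + 3)*(z^2 + 8*z + 16) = (z + 3)*(z + 4)*(z + 4)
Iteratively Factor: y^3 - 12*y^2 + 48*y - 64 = (y - 4)*(y^2 - 8*y + 16) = (y - 4)^2*(y - 4)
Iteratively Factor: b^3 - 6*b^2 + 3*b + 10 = (b - 2)*(b^2 - 4*b - 5) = (b - 5)*(b - 2)*(b + 1)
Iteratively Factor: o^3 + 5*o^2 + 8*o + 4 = (o + 1)*(o^2 + 4*o + 4) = (o + 1)*(o + 2)*(o + 2)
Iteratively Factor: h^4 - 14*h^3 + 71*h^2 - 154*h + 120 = (h - 3)*(h^3 - 11*h^2 + 38*h - 40) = (h - 4)*(h - 3)*(h^2 - 7*h + 10) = (h - 5)*(h - 4)*(h - 3)*(h - 2)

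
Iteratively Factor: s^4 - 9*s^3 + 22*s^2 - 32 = (s - 4)*(s^3 - 5*s^2 + 2*s + 8) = (s - 4)*(s - 2)*(s^2 - 3*s - 4) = (s - 4)*(s - 2)*(s + 1)*(s - 4)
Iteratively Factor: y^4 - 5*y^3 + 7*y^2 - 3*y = (y)*(y^3 - 5*y^2 + 7*y - 3) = y*(y - 3)*(y^2 - 2*y + 1) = y*(y - 3)*(y - 1)*(y - 1)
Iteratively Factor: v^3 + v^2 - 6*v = (v + 3)*(v^2 - 2*v) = (v - 2)*(v + 3)*(v)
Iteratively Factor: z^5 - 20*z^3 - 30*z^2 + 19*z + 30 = (z + 1)*(z^4 - z^3 - 19*z^2 - 11*z + 30) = (z - 1)*(z + 1)*(z^3 - 19*z - 30) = (z - 1)*(z + 1)*(z + 2)*(z^2 - 2*z - 15) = (z - 5)*(z - 1)*(z + 1)*(z + 2)*(z + 3)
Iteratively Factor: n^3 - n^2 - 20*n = (n - 5)*(n^2 + 4*n) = n*(n - 5)*(n + 4)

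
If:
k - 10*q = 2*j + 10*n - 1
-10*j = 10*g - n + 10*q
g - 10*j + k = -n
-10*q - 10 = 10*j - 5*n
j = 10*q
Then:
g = 137/102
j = -265/204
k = -2749/204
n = -175/204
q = -53/408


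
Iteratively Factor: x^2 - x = (x)*(x - 1)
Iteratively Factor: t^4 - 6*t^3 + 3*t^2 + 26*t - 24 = (t - 4)*(t^3 - 2*t^2 - 5*t + 6) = (t - 4)*(t - 3)*(t^2 + t - 2) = (t - 4)*(t - 3)*(t + 2)*(t - 1)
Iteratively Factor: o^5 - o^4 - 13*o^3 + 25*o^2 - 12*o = (o)*(o^4 - o^3 - 13*o^2 + 25*o - 12) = o*(o - 1)*(o^3 - 13*o + 12) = o*(o - 3)*(o - 1)*(o^2 + 3*o - 4) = o*(o - 3)*(o - 1)*(o + 4)*(o - 1)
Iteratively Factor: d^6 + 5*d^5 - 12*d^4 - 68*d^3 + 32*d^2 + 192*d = (d - 2)*(d^5 + 7*d^4 + 2*d^3 - 64*d^2 - 96*d) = (d - 2)*(d + 2)*(d^4 + 5*d^3 - 8*d^2 - 48*d) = (d - 2)*(d + 2)*(d + 4)*(d^3 + d^2 - 12*d) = (d - 2)*(d + 2)*(d + 4)^2*(d^2 - 3*d) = (d - 3)*(d - 2)*(d + 2)*(d + 4)^2*(d)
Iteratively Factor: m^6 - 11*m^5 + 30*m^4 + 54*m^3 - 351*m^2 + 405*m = (m - 3)*(m^5 - 8*m^4 + 6*m^3 + 72*m^2 - 135*m) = (m - 3)^2*(m^4 - 5*m^3 - 9*m^2 + 45*m) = (m - 3)^3*(m^3 - 2*m^2 - 15*m) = (m - 3)^3*(m + 3)*(m^2 - 5*m) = m*(m - 3)^3*(m + 3)*(m - 5)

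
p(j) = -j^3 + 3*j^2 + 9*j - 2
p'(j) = -3*j^2 + 6*j + 9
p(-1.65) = -4.19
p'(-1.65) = -9.07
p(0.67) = 5.08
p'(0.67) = 11.67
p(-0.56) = -5.92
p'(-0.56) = 4.70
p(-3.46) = 44.20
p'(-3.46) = -47.67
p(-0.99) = -7.00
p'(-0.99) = 0.12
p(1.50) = 14.88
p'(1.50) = 11.25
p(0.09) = -1.17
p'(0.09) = 9.52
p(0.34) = 1.37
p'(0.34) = 10.69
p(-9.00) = 889.00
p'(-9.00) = -288.00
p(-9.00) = 889.00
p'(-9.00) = -288.00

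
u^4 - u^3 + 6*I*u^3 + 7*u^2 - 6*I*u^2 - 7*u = u*(u + 7*I)*(-I*u + I)*(I*u + 1)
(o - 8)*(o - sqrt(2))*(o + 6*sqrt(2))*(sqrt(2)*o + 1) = sqrt(2)*o^4 - 8*sqrt(2)*o^3 + 11*o^3 - 88*o^2 - 7*sqrt(2)*o^2 - 12*o + 56*sqrt(2)*o + 96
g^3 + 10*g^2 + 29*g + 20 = (g + 1)*(g + 4)*(g + 5)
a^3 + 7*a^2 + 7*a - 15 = (a - 1)*(a + 3)*(a + 5)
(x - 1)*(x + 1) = x^2 - 1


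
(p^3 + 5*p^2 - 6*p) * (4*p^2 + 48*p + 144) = 4*p^5 + 68*p^4 + 360*p^3 + 432*p^2 - 864*p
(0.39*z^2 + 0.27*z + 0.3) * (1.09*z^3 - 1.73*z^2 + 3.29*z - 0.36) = 0.4251*z^5 - 0.3804*z^4 + 1.143*z^3 + 0.2289*z^2 + 0.8898*z - 0.108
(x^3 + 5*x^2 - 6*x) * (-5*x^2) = -5*x^5 - 25*x^4 + 30*x^3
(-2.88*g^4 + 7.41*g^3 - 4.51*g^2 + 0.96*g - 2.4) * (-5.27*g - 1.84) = 15.1776*g^5 - 33.7515*g^4 + 10.1333*g^3 + 3.2392*g^2 + 10.8816*g + 4.416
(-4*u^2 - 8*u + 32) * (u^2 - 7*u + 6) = -4*u^4 + 20*u^3 + 64*u^2 - 272*u + 192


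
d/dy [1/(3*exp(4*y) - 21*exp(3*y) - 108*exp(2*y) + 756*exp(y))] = (-4*exp(3*y) + 21*exp(2*y) + 72*exp(y) - 252)*exp(-y)/(3*(exp(3*y) - 7*exp(2*y) - 36*exp(y) + 252)^2)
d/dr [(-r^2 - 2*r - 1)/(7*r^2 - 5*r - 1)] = (19*r^2 + 16*r - 3)/(49*r^4 - 70*r^3 + 11*r^2 + 10*r + 1)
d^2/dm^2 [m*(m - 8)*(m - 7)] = 6*m - 30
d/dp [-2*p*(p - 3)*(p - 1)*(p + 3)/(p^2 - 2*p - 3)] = 2*(-2*p^3 - 5*p^2 - 4*p + 3)/(p^2 + 2*p + 1)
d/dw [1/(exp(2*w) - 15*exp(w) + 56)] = (15 - 2*exp(w))*exp(w)/(exp(2*w) - 15*exp(w) + 56)^2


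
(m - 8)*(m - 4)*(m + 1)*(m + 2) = m^4 - 9*m^3 - 2*m^2 + 72*m + 64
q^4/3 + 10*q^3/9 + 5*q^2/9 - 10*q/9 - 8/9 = (q/3 + 1/3)*(q - 1)*(q + 4/3)*(q + 2)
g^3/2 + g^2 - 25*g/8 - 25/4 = (g/2 + 1)*(g - 5/2)*(g + 5/2)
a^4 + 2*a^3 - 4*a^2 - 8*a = a*(a - 2)*(a + 2)^2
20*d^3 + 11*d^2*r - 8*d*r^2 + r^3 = (-5*d + r)*(-4*d + r)*(d + r)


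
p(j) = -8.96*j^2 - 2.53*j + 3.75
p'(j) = -17.92*j - 2.53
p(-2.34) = -39.39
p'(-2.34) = 39.40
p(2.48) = -57.63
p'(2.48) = -46.97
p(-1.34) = -8.95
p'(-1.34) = 21.48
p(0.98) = -7.33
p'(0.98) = -20.09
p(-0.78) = 0.27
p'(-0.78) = 11.45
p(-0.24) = 3.84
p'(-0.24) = 1.77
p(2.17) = -43.93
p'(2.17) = -41.42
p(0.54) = -0.23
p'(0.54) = -12.21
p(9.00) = -744.78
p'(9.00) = -163.81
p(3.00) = -84.48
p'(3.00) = -56.29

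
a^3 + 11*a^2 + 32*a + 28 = (a + 2)^2*(a + 7)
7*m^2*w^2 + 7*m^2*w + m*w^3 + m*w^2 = w*(7*m + w)*(m*w + m)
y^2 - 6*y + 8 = (y - 4)*(y - 2)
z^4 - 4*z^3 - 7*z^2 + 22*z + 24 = (z - 4)*(z - 3)*(z + 1)*(z + 2)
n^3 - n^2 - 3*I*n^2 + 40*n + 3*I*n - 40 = (n - 1)*(n - 8*I)*(n + 5*I)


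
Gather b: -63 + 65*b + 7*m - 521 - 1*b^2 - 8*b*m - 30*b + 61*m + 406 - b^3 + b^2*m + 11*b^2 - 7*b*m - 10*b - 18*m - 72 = -b^3 + b^2*(m + 10) + b*(25 - 15*m) + 50*m - 250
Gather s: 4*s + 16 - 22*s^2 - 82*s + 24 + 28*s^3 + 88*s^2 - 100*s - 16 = 28*s^3 + 66*s^2 - 178*s + 24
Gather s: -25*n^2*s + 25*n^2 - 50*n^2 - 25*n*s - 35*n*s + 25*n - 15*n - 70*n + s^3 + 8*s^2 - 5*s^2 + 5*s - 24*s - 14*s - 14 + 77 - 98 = -25*n^2 - 60*n + s^3 + 3*s^2 + s*(-25*n^2 - 60*n - 33) - 35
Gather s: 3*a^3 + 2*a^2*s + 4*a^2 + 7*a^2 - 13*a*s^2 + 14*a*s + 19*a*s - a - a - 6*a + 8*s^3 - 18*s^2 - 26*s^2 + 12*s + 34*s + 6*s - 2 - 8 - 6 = 3*a^3 + 11*a^2 - 8*a + 8*s^3 + s^2*(-13*a - 44) + s*(2*a^2 + 33*a + 52) - 16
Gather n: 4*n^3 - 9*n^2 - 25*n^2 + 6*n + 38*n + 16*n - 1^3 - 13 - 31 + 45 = 4*n^3 - 34*n^2 + 60*n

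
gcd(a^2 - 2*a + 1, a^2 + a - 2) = a - 1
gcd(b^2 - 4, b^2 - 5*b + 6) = b - 2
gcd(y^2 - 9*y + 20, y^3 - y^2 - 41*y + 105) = y - 5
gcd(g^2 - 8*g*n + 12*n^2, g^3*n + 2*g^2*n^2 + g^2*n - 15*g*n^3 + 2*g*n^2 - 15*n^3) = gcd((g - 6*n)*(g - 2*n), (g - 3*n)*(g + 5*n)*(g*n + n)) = 1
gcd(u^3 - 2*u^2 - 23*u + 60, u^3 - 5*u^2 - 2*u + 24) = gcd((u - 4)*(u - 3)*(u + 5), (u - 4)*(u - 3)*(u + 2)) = u^2 - 7*u + 12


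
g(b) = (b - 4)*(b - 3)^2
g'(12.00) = 225.00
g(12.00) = 648.00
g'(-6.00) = 261.00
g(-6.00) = -810.00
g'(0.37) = 26.01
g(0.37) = -25.11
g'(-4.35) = 176.77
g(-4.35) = -451.09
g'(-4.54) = 185.63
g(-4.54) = -485.51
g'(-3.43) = 136.89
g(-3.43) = -307.19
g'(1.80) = 6.72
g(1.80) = -3.17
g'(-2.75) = 110.69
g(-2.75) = -223.17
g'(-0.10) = 35.03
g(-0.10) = -39.40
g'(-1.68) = 75.07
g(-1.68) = -124.41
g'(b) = (b - 4)*(2*b - 6) + (b - 3)^2 = (b - 3)*(3*b - 11)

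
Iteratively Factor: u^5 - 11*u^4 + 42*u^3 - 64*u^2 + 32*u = (u - 1)*(u^4 - 10*u^3 + 32*u^2 - 32*u) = (u - 4)*(u - 1)*(u^3 - 6*u^2 + 8*u) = u*(u - 4)*(u - 1)*(u^2 - 6*u + 8) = u*(u - 4)*(u - 2)*(u - 1)*(u - 4)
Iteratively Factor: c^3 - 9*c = (c + 3)*(c^2 - 3*c) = (c - 3)*(c + 3)*(c)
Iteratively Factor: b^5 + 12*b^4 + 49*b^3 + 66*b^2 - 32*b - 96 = (b + 2)*(b^4 + 10*b^3 + 29*b^2 + 8*b - 48) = (b + 2)*(b + 4)*(b^3 + 6*b^2 + 5*b - 12) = (b + 2)*(b + 4)^2*(b^2 + 2*b - 3) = (b - 1)*(b + 2)*(b + 4)^2*(b + 3)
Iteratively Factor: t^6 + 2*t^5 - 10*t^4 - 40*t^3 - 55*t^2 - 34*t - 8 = (t + 1)*(t^5 + t^4 - 11*t^3 - 29*t^2 - 26*t - 8) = (t + 1)^2*(t^4 - 11*t^2 - 18*t - 8) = (t + 1)^2*(t + 2)*(t^3 - 2*t^2 - 7*t - 4) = (t - 4)*(t + 1)^2*(t + 2)*(t^2 + 2*t + 1) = (t - 4)*(t + 1)^3*(t + 2)*(t + 1)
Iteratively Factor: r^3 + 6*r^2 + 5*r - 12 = (r - 1)*(r^2 + 7*r + 12) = (r - 1)*(r + 3)*(r + 4)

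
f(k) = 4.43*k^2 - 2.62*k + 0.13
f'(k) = 8.86*k - 2.62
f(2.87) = 29.10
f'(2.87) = 22.81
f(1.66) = 7.99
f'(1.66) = 12.09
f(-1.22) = 9.92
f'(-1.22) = -13.43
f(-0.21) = 0.88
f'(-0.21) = -4.48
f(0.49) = -0.09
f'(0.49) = 1.72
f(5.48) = 118.81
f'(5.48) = 45.93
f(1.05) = 2.26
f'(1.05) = 6.68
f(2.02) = 12.91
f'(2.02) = 15.28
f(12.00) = 606.61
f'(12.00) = 103.70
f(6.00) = 143.89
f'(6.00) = 50.54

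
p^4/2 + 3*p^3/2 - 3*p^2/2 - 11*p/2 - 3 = (p/2 + 1/2)*(p - 2)*(p + 1)*(p + 3)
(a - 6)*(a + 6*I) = a^2 - 6*a + 6*I*a - 36*I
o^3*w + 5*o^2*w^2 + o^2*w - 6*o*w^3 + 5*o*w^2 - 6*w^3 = (o - w)*(o + 6*w)*(o*w + w)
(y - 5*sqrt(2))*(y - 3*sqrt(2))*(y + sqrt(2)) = y^3 - 7*sqrt(2)*y^2 + 14*y + 30*sqrt(2)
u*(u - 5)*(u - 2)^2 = u^4 - 9*u^3 + 24*u^2 - 20*u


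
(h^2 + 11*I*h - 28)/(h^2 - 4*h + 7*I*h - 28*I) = (h + 4*I)/(h - 4)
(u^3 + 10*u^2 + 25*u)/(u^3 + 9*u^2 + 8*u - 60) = u*(u + 5)/(u^2 + 4*u - 12)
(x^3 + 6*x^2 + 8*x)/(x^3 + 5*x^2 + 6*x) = (x + 4)/(x + 3)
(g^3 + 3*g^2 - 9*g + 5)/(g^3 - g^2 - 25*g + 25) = (g - 1)/(g - 5)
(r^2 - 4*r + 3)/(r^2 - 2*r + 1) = (r - 3)/(r - 1)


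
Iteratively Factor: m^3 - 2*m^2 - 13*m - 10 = (m - 5)*(m^2 + 3*m + 2) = (m - 5)*(m + 2)*(m + 1)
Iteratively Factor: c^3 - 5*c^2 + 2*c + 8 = (c - 4)*(c^2 - c - 2) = (c - 4)*(c + 1)*(c - 2)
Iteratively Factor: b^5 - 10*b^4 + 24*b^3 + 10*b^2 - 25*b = (b - 5)*(b^4 - 5*b^3 - b^2 + 5*b) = (b - 5)^2*(b^3 - b) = b*(b - 5)^2*(b^2 - 1) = b*(b - 5)^2*(b + 1)*(b - 1)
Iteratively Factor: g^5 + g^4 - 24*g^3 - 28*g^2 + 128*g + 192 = (g - 4)*(g^4 + 5*g^3 - 4*g^2 - 44*g - 48) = (g - 4)*(g + 2)*(g^3 + 3*g^2 - 10*g - 24) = (g - 4)*(g - 3)*(g + 2)*(g^2 + 6*g + 8) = (g - 4)*(g - 3)*(g + 2)^2*(g + 4)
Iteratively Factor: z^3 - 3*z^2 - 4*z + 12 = (z + 2)*(z^2 - 5*z + 6) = (z - 2)*(z + 2)*(z - 3)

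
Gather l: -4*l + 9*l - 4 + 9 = 5*l + 5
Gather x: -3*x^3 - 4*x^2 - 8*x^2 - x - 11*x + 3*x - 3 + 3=-3*x^3 - 12*x^2 - 9*x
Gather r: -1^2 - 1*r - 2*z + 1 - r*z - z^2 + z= r*(-z - 1) - z^2 - z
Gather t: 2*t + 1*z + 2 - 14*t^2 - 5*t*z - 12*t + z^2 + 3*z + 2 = -14*t^2 + t*(-5*z - 10) + z^2 + 4*z + 4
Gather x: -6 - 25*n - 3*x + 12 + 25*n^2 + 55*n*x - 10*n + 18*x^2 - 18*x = 25*n^2 - 35*n + 18*x^2 + x*(55*n - 21) + 6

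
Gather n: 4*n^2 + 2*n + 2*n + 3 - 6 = 4*n^2 + 4*n - 3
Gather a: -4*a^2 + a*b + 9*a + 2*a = -4*a^2 + a*(b + 11)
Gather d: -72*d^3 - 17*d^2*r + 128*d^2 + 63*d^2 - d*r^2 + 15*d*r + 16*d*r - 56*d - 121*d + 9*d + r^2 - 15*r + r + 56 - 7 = -72*d^3 + d^2*(191 - 17*r) + d*(-r^2 + 31*r - 168) + r^2 - 14*r + 49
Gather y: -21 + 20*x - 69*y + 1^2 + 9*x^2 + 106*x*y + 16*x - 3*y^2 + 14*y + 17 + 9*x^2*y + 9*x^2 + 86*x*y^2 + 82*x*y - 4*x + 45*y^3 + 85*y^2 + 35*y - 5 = 18*x^2 + 32*x + 45*y^3 + y^2*(86*x + 82) + y*(9*x^2 + 188*x - 20) - 8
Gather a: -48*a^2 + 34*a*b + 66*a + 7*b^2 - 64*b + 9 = -48*a^2 + a*(34*b + 66) + 7*b^2 - 64*b + 9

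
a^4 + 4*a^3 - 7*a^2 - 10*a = a*(a - 2)*(a + 1)*(a + 5)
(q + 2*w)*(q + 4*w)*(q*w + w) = q^3*w + 6*q^2*w^2 + q^2*w + 8*q*w^3 + 6*q*w^2 + 8*w^3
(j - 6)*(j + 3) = j^2 - 3*j - 18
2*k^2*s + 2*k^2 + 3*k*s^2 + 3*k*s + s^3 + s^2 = (k + s)*(2*k + s)*(s + 1)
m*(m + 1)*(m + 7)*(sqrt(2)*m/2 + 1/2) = sqrt(2)*m^4/2 + m^3/2 + 4*sqrt(2)*m^3 + 4*m^2 + 7*sqrt(2)*m^2/2 + 7*m/2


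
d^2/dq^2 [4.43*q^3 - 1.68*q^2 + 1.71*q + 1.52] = 26.58*q - 3.36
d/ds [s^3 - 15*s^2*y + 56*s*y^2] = 3*s^2 - 30*s*y + 56*y^2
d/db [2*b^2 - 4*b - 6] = 4*b - 4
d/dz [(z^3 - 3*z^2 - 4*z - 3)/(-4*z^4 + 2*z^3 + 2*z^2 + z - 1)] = (4*z^6 - 24*z^5 - 40*z^4 - 30*z^3 + 20*z^2 + 18*z + 7)/(16*z^8 - 16*z^7 - 12*z^6 + 16*z^4 - 3*z^2 - 2*z + 1)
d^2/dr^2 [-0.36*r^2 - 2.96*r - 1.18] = -0.720000000000000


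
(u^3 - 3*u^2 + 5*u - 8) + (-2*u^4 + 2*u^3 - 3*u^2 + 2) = -2*u^4 + 3*u^3 - 6*u^2 + 5*u - 6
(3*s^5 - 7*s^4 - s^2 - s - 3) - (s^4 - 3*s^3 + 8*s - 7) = 3*s^5 - 8*s^4 + 3*s^3 - s^2 - 9*s + 4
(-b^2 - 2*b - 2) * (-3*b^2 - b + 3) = 3*b^4 + 7*b^3 + 5*b^2 - 4*b - 6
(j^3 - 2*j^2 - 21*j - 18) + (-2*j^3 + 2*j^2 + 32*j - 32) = -j^3 + 11*j - 50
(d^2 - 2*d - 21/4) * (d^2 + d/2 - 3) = d^4 - 3*d^3/2 - 37*d^2/4 + 27*d/8 + 63/4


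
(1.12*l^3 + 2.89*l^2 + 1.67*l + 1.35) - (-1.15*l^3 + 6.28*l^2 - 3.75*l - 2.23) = 2.27*l^3 - 3.39*l^2 + 5.42*l + 3.58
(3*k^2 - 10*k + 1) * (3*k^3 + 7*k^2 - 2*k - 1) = 9*k^5 - 9*k^4 - 73*k^3 + 24*k^2 + 8*k - 1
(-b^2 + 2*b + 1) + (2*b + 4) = -b^2 + 4*b + 5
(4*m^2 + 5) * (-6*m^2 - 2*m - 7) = -24*m^4 - 8*m^3 - 58*m^2 - 10*m - 35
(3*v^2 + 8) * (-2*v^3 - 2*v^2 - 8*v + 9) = -6*v^5 - 6*v^4 - 40*v^3 + 11*v^2 - 64*v + 72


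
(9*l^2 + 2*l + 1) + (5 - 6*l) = 9*l^2 - 4*l + 6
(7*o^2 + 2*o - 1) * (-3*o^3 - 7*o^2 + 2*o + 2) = -21*o^5 - 55*o^4 + 3*o^3 + 25*o^2 + 2*o - 2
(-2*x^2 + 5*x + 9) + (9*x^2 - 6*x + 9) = 7*x^2 - x + 18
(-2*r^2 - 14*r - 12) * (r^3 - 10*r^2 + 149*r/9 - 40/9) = -2*r^5 + 6*r^4 + 854*r^3/9 - 926*r^2/9 - 1228*r/9 + 160/3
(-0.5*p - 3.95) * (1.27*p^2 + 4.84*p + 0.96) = -0.635*p^3 - 7.4365*p^2 - 19.598*p - 3.792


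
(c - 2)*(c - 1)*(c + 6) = c^3 + 3*c^2 - 16*c + 12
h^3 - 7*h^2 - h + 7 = (h - 7)*(h - 1)*(h + 1)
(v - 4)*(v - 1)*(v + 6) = v^3 + v^2 - 26*v + 24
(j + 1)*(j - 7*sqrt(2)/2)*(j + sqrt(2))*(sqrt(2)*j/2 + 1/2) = sqrt(2)*j^4/2 - 2*j^3 + sqrt(2)*j^3/2 - 19*sqrt(2)*j^2/4 - 2*j^2 - 19*sqrt(2)*j/4 - 7*j/2 - 7/2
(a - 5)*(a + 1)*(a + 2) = a^3 - 2*a^2 - 13*a - 10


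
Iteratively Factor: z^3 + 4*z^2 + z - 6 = (z + 3)*(z^2 + z - 2) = (z - 1)*(z + 3)*(z + 2)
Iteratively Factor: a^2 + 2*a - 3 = (a + 3)*(a - 1)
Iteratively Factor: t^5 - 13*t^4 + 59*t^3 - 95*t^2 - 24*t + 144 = (t - 3)*(t^4 - 10*t^3 + 29*t^2 - 8*t - 48) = (t - 4)*(t - 3)*(t^3 - 6*t^2 + 5*t + 12) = (t - 4)*(t - 3)^2*(t^2 - 3*t - 4) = (t - 4)^2*(t - 3)^2*(t + 1)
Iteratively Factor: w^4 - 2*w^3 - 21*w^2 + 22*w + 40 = (w - 2)*(w^3 - 21*w - 20) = (w - 2)*(w + 4)*(w^2 - 4*w - 5) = (w - 2)*(w + 1)*(w + 4)*(w - 5)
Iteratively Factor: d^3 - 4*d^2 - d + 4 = (d + 1)*(d^2 - 5*d + 4) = (d - 4)*(d + 1)*(d - 1)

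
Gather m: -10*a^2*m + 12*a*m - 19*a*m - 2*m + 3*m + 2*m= m*(-10*a^2 - 7*a + 3)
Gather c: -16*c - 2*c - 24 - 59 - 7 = -18*c - 90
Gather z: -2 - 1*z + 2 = -z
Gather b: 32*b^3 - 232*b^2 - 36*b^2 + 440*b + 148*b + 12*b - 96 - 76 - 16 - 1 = 32*b^3 - 268*b^2 + 600*b - 189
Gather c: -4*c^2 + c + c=-4*c^2 + 2*c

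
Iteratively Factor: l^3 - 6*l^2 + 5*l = (l)*(l^2 - 6*l + 5) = l*(l - 5)*(l - 1)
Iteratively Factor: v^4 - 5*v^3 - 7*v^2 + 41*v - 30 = (v + 3)*(v^3 - 8*v^2 + 17*v - 10) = (v - 1)*(v + 3)*(v^2 - 7*v + 10) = (v - 5)*(v - 1)*(v + 3)*(v - 2)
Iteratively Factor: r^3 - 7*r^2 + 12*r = (r)*(r^2 - 7*r + 12) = r*(r - 4)*(r - 3)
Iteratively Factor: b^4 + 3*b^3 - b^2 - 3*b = (b - 1)*(b^3 + 4*b^2 + 3*b) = (b - 1)*(b + 1)*(b^2 + 3*b) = (b - 1)*(b + 1)*(b + 3)*(b)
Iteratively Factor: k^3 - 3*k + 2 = (k + 2)*(k^2 - 2*k + 1) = (k - 1)*(k + 2)*(k - 1)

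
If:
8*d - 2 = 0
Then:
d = 1/4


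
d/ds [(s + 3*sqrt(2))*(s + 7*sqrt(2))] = 2*s + 10*sqrt(2)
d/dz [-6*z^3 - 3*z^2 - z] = -18*z^2 - 6*z - 1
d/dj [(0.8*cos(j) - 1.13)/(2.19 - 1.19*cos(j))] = -0.4073*sin(j)/(1.19*cos(j) - 2.19)^2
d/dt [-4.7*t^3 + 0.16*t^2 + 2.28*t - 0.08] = -14.1*t^2 + 0.32*t + 2.28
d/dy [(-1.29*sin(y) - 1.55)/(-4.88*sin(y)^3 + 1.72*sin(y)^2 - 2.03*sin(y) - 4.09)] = (-12.5904*sin(y)^3 - 20.4732*sin(y)^2 + 5.332*sin(y) + 2.1296)*cos(y)/(23.8144*sin(y)^6 - 16.7872*sin(y)^5 + 22.7712*sin(y)^4 + 32.9352*sin(y)^3 - 9.9487*sin(y)^2 + 16.6054*sin(y) + 16.7281)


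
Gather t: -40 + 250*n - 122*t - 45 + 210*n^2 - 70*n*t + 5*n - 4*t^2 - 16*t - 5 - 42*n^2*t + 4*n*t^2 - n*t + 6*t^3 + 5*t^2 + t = 210*n^2 + 255*n + 6*t^3 + t^2*(4*n + 1) + t*(-42*n^2 - 71*n - 137) - 90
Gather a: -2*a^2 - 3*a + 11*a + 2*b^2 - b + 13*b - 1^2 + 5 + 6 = -2*a^2 + 8*a + 2*b^2 + 12*b + 10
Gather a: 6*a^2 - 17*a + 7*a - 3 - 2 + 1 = 6*a^2 - 10*a - 4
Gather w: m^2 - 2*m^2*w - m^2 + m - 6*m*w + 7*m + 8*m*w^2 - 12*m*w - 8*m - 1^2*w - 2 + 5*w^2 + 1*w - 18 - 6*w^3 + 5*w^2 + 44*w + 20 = -6*w^3 + w^2*(8*m + 10) + w*(-2*m^2 - 18*m + 44)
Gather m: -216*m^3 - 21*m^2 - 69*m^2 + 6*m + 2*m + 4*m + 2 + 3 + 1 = -216*m^3 - 90*m^2 + 12*m + 6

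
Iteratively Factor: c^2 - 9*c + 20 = (c - 5)*(c - 4)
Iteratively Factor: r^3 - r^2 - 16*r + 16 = (r - 4)*(r^2 + 3*r - 4) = (r - 4)*(r + 4)*(r - 1)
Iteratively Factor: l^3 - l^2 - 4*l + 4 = (l - 2)*(l^2 + l - 2) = (l - 2)*(l + 2)*(l - 1)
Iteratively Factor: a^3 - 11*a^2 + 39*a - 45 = (a - 5)*(a^2 - 6*a + 9) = (a - 5)*(a - 3)*(a - 3)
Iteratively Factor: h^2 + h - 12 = (h + 4)*(h - 3)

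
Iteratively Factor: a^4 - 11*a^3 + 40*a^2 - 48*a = (a - 4)*(a^3 - 7*a^2 + 12*a) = (a - 4)^2*(a^2 - 3*a) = a*(a - 4)^2*(a - 3)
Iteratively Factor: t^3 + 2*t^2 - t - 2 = (t - 1)*(t^2 + 3*t + 2) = (t - 1)*(t + 2)*(t + 1)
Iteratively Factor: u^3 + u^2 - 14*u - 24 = (u + 3)*(u^2 - 2*u - 8) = (u - 4)*(u + 3)*(u + 2)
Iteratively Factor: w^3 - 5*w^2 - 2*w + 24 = (w + 2)*(w^2 - 7*w + 12) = (w - 4)*(w + 2)*(w - 3)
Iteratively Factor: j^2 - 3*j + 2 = (j - 1)*(j - 2)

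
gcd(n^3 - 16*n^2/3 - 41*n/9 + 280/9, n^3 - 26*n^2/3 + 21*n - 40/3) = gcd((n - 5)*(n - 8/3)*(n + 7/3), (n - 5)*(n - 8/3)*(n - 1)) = n^2 - 23*n/3 + 40/3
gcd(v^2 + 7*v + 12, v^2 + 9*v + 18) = v + 3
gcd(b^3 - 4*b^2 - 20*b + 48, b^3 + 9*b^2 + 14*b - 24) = b + 4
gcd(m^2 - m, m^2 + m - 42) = 1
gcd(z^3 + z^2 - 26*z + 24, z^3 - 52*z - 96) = z + 6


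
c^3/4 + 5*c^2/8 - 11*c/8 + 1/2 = (c/4 + 1)*(c - 1)*(c - 1/2)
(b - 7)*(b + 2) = b^2 - 5*b - 14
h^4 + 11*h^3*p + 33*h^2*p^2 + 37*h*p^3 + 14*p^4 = (h + p)^2*(h + 2*p)*(h + 7*p)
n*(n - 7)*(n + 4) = n^3 - 3*n^2 - 28*n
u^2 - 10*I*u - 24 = (u - 6*I)*(u - 4*I)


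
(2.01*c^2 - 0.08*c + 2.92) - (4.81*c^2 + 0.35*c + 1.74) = -2.8*c^2 - 0.43*c + 1.18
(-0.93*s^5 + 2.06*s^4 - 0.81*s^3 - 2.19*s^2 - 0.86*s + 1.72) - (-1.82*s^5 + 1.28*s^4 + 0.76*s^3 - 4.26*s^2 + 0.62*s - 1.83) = 0.89*s^5 + 0.78*s^4 - 1.57*s^3 + 2.07*s^2 - 1.48*s + 3.55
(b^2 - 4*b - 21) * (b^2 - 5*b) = b^4 - 9*b^3 - b^2 + 105*b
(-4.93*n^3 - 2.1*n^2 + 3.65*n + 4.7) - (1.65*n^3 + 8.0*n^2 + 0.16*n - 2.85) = -6.58*n^3 - 10.1*n^2 + 3.49*n + 7.55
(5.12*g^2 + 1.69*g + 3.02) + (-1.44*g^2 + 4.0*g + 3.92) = 3.68*g^2 + 5.69*g + 6.94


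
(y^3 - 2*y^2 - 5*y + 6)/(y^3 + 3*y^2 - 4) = (y - 3)/(y + 2)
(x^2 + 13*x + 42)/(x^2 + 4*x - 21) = (x + 6)/(x - 3)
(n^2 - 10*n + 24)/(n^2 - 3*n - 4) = (n - 6)/(n + 1)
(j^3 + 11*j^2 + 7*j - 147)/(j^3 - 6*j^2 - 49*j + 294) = (j^2 + 4*j - 21)/(j^2 - 13*j + 42)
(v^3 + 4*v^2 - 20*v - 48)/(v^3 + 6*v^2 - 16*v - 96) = (v + 2)/(v + 4)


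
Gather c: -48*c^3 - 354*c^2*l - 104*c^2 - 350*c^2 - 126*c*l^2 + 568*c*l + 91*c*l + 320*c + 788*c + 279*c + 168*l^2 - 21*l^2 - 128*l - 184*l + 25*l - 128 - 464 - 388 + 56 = -48*c^3 + c^2*(-354*l - 454) + c*(-126*l^2 + 659*l + 1387) + 147*l^2 - 287*l - 924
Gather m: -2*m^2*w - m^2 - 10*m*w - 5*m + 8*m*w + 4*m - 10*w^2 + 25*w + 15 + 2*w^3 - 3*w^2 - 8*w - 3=m^2*(-2*w - 1) + m*(-2*w - 1) + 2*w^3 - 13*w^2 + 17*w + 12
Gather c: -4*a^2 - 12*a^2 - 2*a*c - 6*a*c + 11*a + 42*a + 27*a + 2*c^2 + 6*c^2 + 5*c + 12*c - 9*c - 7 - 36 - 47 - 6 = -16*a^2 + 80*a + 8*c^2 + c*(8 - 8*a) - 96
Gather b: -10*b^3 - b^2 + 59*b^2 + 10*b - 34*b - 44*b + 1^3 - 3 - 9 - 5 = -10*b^3 + 58*b^2 - 68*b - 16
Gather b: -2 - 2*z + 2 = -2*z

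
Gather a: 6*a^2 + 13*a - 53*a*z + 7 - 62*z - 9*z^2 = 6*a^2 + a*(13 - 53*z) - 9*z^2 - 62*z + 7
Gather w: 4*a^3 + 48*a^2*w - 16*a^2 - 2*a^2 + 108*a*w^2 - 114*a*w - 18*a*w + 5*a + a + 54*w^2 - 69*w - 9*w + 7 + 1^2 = 4*a^3 - 18*a^2 + 6*a + w^2*(108*a + 54) + w*(48*a^2 - 132*a - 78) + 8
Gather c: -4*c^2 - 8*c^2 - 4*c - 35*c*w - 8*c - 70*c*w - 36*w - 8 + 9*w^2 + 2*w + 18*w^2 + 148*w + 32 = -12*c^2 + c*(-105*w - 12) + 27*w^2 + 114*w + 24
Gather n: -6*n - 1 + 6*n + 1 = 0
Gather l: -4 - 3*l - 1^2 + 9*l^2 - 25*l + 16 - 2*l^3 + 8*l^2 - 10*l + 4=-2*l^3 + 17*l^2 - 38*l + 15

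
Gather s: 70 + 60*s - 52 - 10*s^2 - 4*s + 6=-10*s^2 + 56*s + 24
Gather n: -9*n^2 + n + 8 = -9*n^2 + n + 8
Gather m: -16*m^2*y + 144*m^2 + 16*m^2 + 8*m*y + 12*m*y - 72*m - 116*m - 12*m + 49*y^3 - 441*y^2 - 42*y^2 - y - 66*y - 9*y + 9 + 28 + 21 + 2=m^2*(160 - 16*y) + m*(20*y - 200) + 49*y^3 - 483*y^2 - 76*y + 60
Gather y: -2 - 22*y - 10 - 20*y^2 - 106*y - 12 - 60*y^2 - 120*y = -80*y^2 - 248*y - 24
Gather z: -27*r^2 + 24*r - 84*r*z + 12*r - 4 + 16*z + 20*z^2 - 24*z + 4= -27*r^2 + 36*r + 20*z^2 + z*(-84*r - 8)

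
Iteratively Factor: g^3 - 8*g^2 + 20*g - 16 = (g - 2)*(g^2 - 6*g + 8) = (g - 4)*(g - 2)*(g - 2)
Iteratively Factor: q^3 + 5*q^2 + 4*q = (q)*(q^2 + 5*q + 4) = q*(q + 4)*(q + 1)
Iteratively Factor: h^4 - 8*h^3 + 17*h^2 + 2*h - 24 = (h + 1)*(h^3 - 9*h^2 + 26*h - 24) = (h - 4)*(h + 1)*(h^2 - 5*h + 6) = (h - 4)*(h - 3)*(h + 1)*(h - 2)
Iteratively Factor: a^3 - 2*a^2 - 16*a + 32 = (a + 4)*(a^2 - 6*a + 8) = (a - 2)*(a + 4)*(a - 4)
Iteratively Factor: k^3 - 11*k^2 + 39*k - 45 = (k - 3)*(k^2 - 8*k + 15) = (k - 5)*(k - 3)*(k - 3)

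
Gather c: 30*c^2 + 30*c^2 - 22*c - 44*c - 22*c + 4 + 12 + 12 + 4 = 60*c^2 - 88*c + 32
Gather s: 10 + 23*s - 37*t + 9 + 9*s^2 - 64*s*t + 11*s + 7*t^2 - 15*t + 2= 9*s^2 + s*(34 - 64*t) + 7*t^2 - 52*t + 21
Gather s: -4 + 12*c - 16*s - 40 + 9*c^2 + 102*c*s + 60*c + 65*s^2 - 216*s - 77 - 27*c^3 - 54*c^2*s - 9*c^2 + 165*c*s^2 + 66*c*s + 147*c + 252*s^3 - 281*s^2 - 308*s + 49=-27*c^3 + 219*c + 252*s^3 + s^2*(165*c - 216) + s*(-54*c^2 + 168*c - 540) - 72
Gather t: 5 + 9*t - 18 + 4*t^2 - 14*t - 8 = 4*t^2 - 5*t - 21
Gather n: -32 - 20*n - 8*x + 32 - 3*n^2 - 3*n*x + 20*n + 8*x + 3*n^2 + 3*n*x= 0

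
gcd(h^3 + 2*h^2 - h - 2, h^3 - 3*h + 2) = h^2 + h - 2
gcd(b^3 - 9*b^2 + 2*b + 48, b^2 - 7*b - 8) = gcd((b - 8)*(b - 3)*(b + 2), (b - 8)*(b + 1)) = b - 8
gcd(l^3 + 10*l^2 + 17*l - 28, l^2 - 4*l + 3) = l - 1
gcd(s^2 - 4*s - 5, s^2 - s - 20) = s - 5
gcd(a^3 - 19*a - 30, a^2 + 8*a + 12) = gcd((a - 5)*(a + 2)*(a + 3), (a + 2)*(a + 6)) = a + 2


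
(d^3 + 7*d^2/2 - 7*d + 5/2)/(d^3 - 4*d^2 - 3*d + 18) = (2*d^3 + 7*d^2 - 14*d + 5)/(2*(d^3 - 4*d^2 - 3*d + 18))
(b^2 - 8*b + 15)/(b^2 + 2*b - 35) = (b - 3)/(b + 7)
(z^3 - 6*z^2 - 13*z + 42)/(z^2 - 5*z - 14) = (z^2 + z - 6)/(z + 2)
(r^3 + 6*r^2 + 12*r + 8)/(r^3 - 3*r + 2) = (r^2 + 4*r + 4)/(r^2 - 2*r + 1)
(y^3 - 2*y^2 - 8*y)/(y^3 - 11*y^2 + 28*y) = (y + 2)/(y - 7)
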